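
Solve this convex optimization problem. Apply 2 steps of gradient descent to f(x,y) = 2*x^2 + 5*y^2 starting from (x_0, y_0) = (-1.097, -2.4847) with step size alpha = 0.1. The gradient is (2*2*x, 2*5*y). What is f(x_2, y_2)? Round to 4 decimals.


Gradient descent on f(x,y) = 2*x^2 + 5*y^2.
Starting point: (-1.097, -2.4847), alpha = 0.1
Step 1: grad_x = 2*2*-1.097 = -4.388, grad_y = 2*5*-2.4847 = -24.847
  x_1 = -1.097 - 0.1*-4.388 = -0.6582
  y_1 = -2.4847 - 0.1*-24.847 = 0.0
Step 2: grad_x = 2*2*-0.6582 = -2.6328, grad_y = 2*5*0.0 = 0.0
  x_2 = -0.6582 - 0.1*-2.6328 = -0.3949
  y_2 = 0.0 - 0.1*0.0 = 0.0
f(-0.3949, 0.0) = 2*(-0.3949)^2 + 5*0.0^2 = 0.3119


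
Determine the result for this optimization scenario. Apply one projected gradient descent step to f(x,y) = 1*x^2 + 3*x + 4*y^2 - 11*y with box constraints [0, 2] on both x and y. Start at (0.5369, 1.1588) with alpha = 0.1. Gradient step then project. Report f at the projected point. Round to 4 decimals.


Step 1: Compute gradient at (0.5369, 1.1588).
grad_x = 2*1*0.5369 + 3 = 4.0738
grad_y = 2*4*1.1588 - 11 = -1.7296
Step 2: Gradient step.
x_raw = 0.5369 - 0.1*4.0738 = 0.1295
y_raw = 1.1588 - 0.1*-1.7296 = 1.3318
Step 3: Project onto [0, 2].
x_proj = clip(0.1295) = 0.1295
y_proj = clip(1.3318) = 1.3318
Step 4: Evaluate f.
f(0.1295, 1.3318) = -7.1497


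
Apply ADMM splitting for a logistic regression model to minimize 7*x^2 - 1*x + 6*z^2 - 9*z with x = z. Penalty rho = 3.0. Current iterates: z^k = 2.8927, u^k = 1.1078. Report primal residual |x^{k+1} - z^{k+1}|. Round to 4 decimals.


ADMM iteration with rho = 3.0, z^k = 2.8927, u^k = 1.1078
Step 1: x-update.
Minimize 7*x^2 - 1*x + (3.0/2)*(x - 2.8927 + 1.1078)^2
FOC: (2*7 + 3.0)*x = 1 + 3.0*(2.8927 - 1.1078)
x^{k+1} = 0.3738
Step 2: z-update.
Minimize 6*z^2 - 9*z + (3.0/2)*(0.3738 - z + 1.1078)^2
FOC: (2*6 + 3.0)*z = 9 + 3.0*(0.3738 + 1.1078)
z^{k+1} = 0.8963
Step 3: u-update.
u^{k+1} = 1.1078 + 0.3738 - 0.8963 = 0.5853
Step 4: Primal residual = |0.3738 - 0.8963| = 0.5225


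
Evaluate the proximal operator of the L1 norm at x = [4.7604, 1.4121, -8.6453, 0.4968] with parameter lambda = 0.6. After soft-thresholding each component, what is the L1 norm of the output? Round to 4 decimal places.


Soft-thresholding with lambda = 0.6:
prox(4.7604) = sign(4.7604)*max(|4.7604| - 0.6, 0) = 4.1604
prox(1.4121) = sign(1.4121)*max(|1.4121| - 0.6, 0) = 0.8121
prox(-8.6453) = sign(-8.6453)*max(|-8.6453| - 0.6, 0) = -8.0453
prox(0.4968) = sign(0.4968)*max(|0.4968| - 0.6, 0) = 0.0
prox(x) = [4.1604, 0.8121, -8.0453, 0.0]
||prox(x)||_1 = 4.1604 + 0.8121 + 8.0453 + 0.0 = 13.0178


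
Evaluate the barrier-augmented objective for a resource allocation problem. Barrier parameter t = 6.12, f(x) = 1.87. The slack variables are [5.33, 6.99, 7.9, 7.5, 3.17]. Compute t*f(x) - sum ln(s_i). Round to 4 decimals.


Step 1: Compute log-barrier.
ln values: [1.6734, 1.9445, 2.0669, 2.0149, 1.1537]
phi = -(1.6734 + 1.9445 + 2.0669 + 2.0149 + 1.1537) = -8.8533
Step 2: Compute augmented objective.
t*f(x) = 6.12*1.87 = 11.4444
Total = 11.4444 - 8.8533 = 2.5911


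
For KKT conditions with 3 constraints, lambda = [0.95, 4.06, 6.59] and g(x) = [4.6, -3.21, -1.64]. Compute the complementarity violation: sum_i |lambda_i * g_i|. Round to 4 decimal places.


KKT complementary slackness check:
lambda_1 * g_1 = 0.95 * 4.6 = 4.37
lambda_2 * g_2 = 4.06 * -3.21 = -13.0326
lambda_3 * g_3 = 6.59 * -1.64 = -10.8076
Total violation = 4.37 + 13.0326 + 10.8076 = 28.2102


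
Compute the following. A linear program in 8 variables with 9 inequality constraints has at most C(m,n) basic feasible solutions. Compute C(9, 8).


Each vertex corresponds to some choice of n active constraints out of m, so the number of vertices is at most C(m, n) = m! / (n!(m-n)!).
m = 9, n = 8
Numerator: 9 * 8 * 7 * 6 * 5 * 4 * 3 * 2
Denominator: 8! = 40320
C(9, 8) = 9


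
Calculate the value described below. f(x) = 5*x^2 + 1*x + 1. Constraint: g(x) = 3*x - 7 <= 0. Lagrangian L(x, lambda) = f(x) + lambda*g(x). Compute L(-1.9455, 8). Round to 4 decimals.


Step 1: Evaluate f(x).
f(-1.9455) = 5*(-1.9455)^2 + 1*(-1.9455) + 1 = 17.9794
Step 2: Evaluate g(x).
g(-1.9455) = 3*-1.9455 - 7 = -12.8365
Step 3: Compute Lagrangian.
L = 17.9794 + 8*-12.8365 = -84.7126


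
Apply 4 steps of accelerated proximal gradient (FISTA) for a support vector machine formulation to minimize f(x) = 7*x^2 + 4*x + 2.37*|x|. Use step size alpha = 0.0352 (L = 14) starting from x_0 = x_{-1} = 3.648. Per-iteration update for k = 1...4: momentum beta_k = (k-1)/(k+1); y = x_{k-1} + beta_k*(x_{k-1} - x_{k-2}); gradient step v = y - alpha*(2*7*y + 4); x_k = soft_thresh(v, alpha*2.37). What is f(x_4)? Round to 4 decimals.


FISTA on f(x) = 7*x^2 + 4*x + 2.37*|x|
L = 14, alpha = 0.0352
Iteration 1: beta = 0.0, y = 3.648 + 0.0*(3.648 - 3.648) = 3.648
  grad(y) = 55.072, v = y - alpha*grad = 1.7095
  prox(v) = soft_thresh(1.7095, 0.0834) = 1.626
Iteration 2: beta = 0.3333, y = 1.626 + 0.3333*(1.626 - 3.648) = 0.9521
  grad(y) = 17.3288, v = y - alpha*grad = 0.3421
  prox(v) = soft_thresh(0.3421, 0.0834) = 0.2587
Iteration 3: beta = 0.5, y = 0.2587 + 0.5*(0.2587 - 1.626) = -0.425
  grad(y) = -1.9505, v = y - alpha*grad = -0.3564
  prox(v) = soft_thresh(-0.3564, 0.0834) = -0.273
Iteration 4: beta = 0.6, y = -0.273 + 0.6*(-0.273 - 0.2587) = -0.5919
  grad(y) = -4.2869, v = y - alpha*grad = -0.441
  prox(v) = soft_thresh(-0.441, 0.0834) = -0.3576
f(x_4) = 7*(-0.3576)^2 + 4*(-0.3576) + 2.37*|-0.3576| = 0.3122


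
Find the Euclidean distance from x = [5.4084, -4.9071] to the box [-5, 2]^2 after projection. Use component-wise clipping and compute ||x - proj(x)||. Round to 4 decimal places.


Project each component onto [-5, 2].
clip(5.4084) = 2.0, clip(-4.9071) = -4.9071
Projection = [2.0, -4.9071]
Squared diffs: [11.6172, 0.0]
Distance = sqrt(11.6172) = 3.4084


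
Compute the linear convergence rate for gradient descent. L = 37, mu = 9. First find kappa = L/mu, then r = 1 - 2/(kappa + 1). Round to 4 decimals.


Step 1: Compute the condition number.
kappa = L/mu = 37/9 = 4.1111
Step 2: Compute the convergence rate.
r = 1 - 2/(kappa + 1) = 1 - 2*mu/(L + mu) = (L - mu)/(L + mu) = 28/46 = 0.6087


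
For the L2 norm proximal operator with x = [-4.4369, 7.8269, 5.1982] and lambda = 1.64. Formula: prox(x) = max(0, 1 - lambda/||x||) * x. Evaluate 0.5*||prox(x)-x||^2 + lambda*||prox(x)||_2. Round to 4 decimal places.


Step 1: Compute ||x||.
||x|| = 10.3908
Step 2: Compute scaling factor.
scale = max(0, 1 - 1.64/10.3908) = 0.8422
Step 3: prox(x) = [-3.7366, 6.5916, 4.3778]
||prox(x)|| = 8.7508
Step 4: Proximal objective.
0.5*||prox-x||^2 = 1.3448
lambda*||prox|| = 14.3513
Total = 15.696


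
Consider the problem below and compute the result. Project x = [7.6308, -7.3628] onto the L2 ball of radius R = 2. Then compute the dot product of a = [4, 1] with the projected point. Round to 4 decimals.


Step 1: Compute ||x|| (intermediates to 6 decimals).
||x|| = sqrt(7.6308^2 + (-7.3628)^2) = 10.60377
Step 2: Project.
Since ||x|| > R, scale = R/||x|| = 2/10.60377 = 0.188612, proj(x) = scale * x
proj(x) = [1.43926, -1.388712]
Step 3: Dot product.
a^T * proj(x) = 4*1.43926 + 1*(-1.388712) = 4.3683


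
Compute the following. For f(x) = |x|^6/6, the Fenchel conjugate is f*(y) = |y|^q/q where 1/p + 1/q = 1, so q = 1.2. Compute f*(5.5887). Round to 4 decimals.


The conjugate exponent q satisfies 1/p + 1/q = 1.
p = 6, so q = 6/(6 - 1) = 1.2
|y|^q = 5.5887^1.2 = 7.8845
f*(5.5887) = 7.8845 / 1.2 = 6.5704


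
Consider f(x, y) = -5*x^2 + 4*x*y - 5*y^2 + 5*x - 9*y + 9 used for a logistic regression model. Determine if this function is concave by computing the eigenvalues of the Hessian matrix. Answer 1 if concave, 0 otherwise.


The Hessian of f(x,y) = -5*x^2 + 4*x*y - 5*y^2 + 5*x - 9*y + 9 is:
H = [[-10, 4], [4, -10]]
Trace = -10 - 10 = -20
Determinant = -10*-10 - (4)^2 = 84
Discriminant = (-20)^2 - 4*84 = 64.0
Eigenvalues: lambda_1 = -14.0, lambda_2 = -6.0
The function is concave.

1


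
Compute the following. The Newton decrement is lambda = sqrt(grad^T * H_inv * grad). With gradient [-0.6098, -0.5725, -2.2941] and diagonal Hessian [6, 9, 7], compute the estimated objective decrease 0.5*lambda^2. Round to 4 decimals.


Step 1: H is diagonal, so H^(-1) * g = [-0.1016, -0.0636, -0.3277].
Step 2: g^T H^(-1) g = sum_i g_i^2 / H_ii
  = (-0.6098)^2/6 + (-0.5725)^2/9 + (-2.2941)^2/7
  = 0.062 + 0.0364 + 0.7518 = 0.8502
Step 3: Objective decrease = 0.5 * g^T H^(-1) g = 0.4251


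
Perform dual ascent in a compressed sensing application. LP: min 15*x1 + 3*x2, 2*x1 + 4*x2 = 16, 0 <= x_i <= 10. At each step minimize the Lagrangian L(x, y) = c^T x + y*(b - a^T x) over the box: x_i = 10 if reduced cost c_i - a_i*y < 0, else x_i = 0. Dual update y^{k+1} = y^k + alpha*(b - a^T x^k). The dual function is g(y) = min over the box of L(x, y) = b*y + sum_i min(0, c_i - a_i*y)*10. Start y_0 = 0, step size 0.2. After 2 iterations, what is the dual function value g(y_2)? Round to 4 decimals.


Dual ascent for LP: min 15*x1 + 3*x2, 2*x1 + 4*x2 = 16, 0 <= x_i <= 10
Step 1: y^k = 0.0, reduced costs: (15.0, 3.0)
  x^k = (0.0, 0.0), subgradient = b - a^T x = 16.0
  y^{k+1} = 0.0 + 0.2*16.0 = 3.2
Step 2: y^k = 3.2, reduced costs: (8.6, -9.8)
  x^k = (0.0, 10.0), subgradient = b - a^T x = -24.0
  y^{k+1} = 3.2 + 0.2*-24.0 = -1.6
Dual objective at y_2 = -1.6: reduced costs (18.2, 9.4), box minimizer x = (0.0, 0.0)
g(y_2) = b*y + (c1 - a1*y)*x1 + (c2 - a2*y)*x2 = 16*(-1.6) + 18.2*0.0 + 9.4*0.0 = -25.6 + 0.0 + 0.0 = -25.6


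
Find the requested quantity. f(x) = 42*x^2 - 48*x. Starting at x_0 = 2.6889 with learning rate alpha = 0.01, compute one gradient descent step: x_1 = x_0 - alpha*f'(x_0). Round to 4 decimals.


We compute the gradient at x_0 and apply the update.
f'(x) = 84*x - 48
f'(2.6889) = 84*2.6889 - 48 = 177.8676
x_1 = 2.6889 - 0.01*177.8676 = 0.9102


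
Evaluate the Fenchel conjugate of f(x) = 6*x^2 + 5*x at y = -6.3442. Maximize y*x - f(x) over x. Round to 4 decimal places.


f*(y) = sup_x {y*x - a*x^2 - b*x} = sup_x {(y-b)*x - a*x^2}
FOC: (y - b) - 2a*x = 0 => x* = (y - b)/(2a)
x* = (-6.3442 - 5)/(2*6) = -0.9454
f*(-6.3442) = (y-b)^2/(4a) = (-6.3442 - 5)^2/(4*6)
= 128.6909/24 = 5.3621


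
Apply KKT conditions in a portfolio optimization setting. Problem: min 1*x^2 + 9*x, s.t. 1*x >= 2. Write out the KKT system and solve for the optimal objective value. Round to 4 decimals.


Step 1: Try lambda = 0 (constraint inactive).
x_unc = -9/(2*1) = -4.5
Check: 1*-4.5 = -4.5 < 2 -- violated!
Step 2: Constraint must be active: 1*x = 2
x* = 2/1 = 2.0
lambda = (2*1*2.0 + 9)/1 = 13.0
Step 3: Compute optimal value.
f(x*) = 1*2.0^2 + 9*2.0 = 22.0


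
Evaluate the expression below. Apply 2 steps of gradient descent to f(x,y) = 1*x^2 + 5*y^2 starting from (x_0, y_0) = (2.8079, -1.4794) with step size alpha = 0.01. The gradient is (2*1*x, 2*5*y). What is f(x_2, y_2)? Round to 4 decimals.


Gradient descent on f(x,y) = 1*x^2 + 5*y^2.
Starting point: (2.8079, -1.4794), alpha = 0.01
Step 1: grad_x = 2*1*2.8079 = 5.6158, grad_y = 2*5*-1.4794 = -14.794
  x_1 = 2.8079 - 0.01*5.6158 = 2.7517
  y_1 = -1.4794 - 0.01*-14.794 = -1.3315
Step 2: grad_x = 2*1*2.7517 = 5.5035, grad_y = 2*5*-1.3315 = -13.3146
  x_2 = 2.7517 - 0.01*5.5035 = 2.6967
  y_2 = -1.3315 - 0.01*-13.3146 = -1.1983
f(2.6967, -1.1983) = 1*2.6967^2 + 5*(-1.1983)^2 = 14.452


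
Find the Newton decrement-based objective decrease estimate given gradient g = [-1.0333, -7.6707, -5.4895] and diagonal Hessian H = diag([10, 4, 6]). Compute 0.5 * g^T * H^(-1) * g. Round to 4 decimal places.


Step 1: H is diagonal, so H^(-1) * g = [-0.1033, -1.9177, -0.9149].
Step 2: g^T H^(-1) g = sum_i g_i^2 / H_ii
  = (-1.0333)^2/10 + (-7.6707)^2/4 + (-5.4895)^2/6
  = 0.1068 + 14.7099 + 5.0224 = 19.8391
Step 3: Objective decrease = 0.5 * g^T H^(-1) g = 9.9196


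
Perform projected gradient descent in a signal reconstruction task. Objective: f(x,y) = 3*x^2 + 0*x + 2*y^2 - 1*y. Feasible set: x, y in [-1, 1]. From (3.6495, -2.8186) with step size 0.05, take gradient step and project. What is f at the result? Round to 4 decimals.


Step 1: Compute gradient at (3.6495, -2.8186).
grad_x = 2*3*3.6495 + 0 = 21.897
grad_y = 2*2*-2.8186 - 1 = -12.2744
Step 2: Gradient step.
x_raw = 3.6495 - 0.05*21.897 = 2.5547
y_raw = -2.8186 - 0.05*-12.2744 = -2.2049
Step 3: Project onto [-1, 1].
x_proj = clip(2.5547) = 1.0
y_proj = clip(-2.2049) = -1.0
Step 4: Evaluate f.
f(1.0, -1.0) = 6.0


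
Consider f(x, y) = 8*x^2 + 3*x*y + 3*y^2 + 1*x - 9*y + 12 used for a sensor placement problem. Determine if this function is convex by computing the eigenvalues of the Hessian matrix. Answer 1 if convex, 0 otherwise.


The Hessian of f(x,y) = 8*x^2 + 3*x*y + 3*y^2 + 1*x - 9*y + 12 is:
H = [[16, 3], [3, 6]]
Trace = 16 + 6 = 22
Determinant = 16*6 - (3)^2 = 87
Discriminant = (22)^2 - 4*87 = 136.0
Eigenvalues: lambda_1 = 5.169, lambda_2 = 16.831
The function is convex.

1


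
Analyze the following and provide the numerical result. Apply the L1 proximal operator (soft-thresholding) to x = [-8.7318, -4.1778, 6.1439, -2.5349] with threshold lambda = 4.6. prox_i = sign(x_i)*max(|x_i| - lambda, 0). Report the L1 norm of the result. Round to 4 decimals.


Soft-thresholding with lambda = 4.6:
prox(-8.7318) = sign(-8.7318)*max(|-8.7318| - 4.6, 0) = -4.1318
prox(-4.1778) = sign(-4.1778)*max(|-4.1778| - 4.6, 0) = 0.0
prox(6.1439) = sign(6.1439)*max(|6.1439| - 4.6, 0) = 1.5439
prox(-2.5349) = sign(-2.5349)*max(|-2.5349| - 4.6, 0) = 0.0
prox(x) = [-4.1318, 0.0, 1.5439, 0.0]
||prox(x)||_1 = 4.1318 + 0.0 + 1.5439 + 0.0 = 5.6757


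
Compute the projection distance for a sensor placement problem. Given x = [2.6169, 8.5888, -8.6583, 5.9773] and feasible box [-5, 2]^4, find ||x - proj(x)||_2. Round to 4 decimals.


Project each component onto [-5, 2].
clip(2.6169) = 2.0, clip(8.5888) = 2.0, clip(-8.6583) = -5.0, clip(5.9773) = 2.0
Projection = [2.0, 2.0, -5.0, 2.0]
Squared diffs: [0.3806, 43.4123, 13.3832, 15.8189]
Distance = sqrt(72.995) = 8.5437


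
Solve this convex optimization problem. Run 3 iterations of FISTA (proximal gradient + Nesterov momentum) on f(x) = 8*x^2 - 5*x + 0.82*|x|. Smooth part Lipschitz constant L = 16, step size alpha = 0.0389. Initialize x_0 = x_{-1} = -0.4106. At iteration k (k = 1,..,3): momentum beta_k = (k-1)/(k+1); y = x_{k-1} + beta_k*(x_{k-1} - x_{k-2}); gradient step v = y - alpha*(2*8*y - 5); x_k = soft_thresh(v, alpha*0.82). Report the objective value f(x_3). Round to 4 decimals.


FISTA on f(x) = 8*x^2 - 5*x + 0.82*|x|
L = 16, alpha = 0.0389
Iteration 1: beta = 0.0, y = -0.4106 + 0.0*(-0.4106 + 0.4106) = -0.4106
  grad(y) = -11.5696, v = y - alpha*grad = 0.0395
  prox(v) = soft_thresh(0.0395, 0.0319) = 0.0076
Iteration 2: beta = 0.3333, y = 0.0076 + 0.3333*(0.0076 + 0.4106) = 0.1469
  grad(y) = -2.6489, v = y - alpha*grad = 0.25
  prox(v) = soft_thresh(0.25, 0.0319) = 0.2181
Iteration 3: beta = 0.5, y = 0.2181 + 0.5*(0.2181 - 0.0076) = 0.3234
  grad(y) = 0.1737, v = y - alpha*grad = 0.3166
  prox(v) = soft_thresh(0.3166, 0.0319) = 0.2847
f(x_3) = 8*0.2847^2 - 5*0.2847 + 0.82*|0.2847| = -0.5416


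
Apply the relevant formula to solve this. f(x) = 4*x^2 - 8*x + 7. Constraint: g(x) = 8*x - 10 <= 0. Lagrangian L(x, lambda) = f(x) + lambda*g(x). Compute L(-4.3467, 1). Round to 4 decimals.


Step 1: Evaluate f(x).
f(-4.3467) = 4*(-4.3467)^2 - 8*(-4.3467) + 7 = 117.3488
Step 2: Evaluate g(x).
g(-4.3467) = 8*-4.3467 - 10 = -44.7736
Step 3: Compute Lagrangian.
L = 117.3488 + 1*-44.7736 = 72.5752


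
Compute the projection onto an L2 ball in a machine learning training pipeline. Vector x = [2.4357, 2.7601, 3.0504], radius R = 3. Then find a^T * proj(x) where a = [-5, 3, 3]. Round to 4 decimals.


Step 1: Compute ||x|| (intermediates to 6 decimals).
||x|| = sqrt(2.4357^2 + 2.7601^2 + 3.0504^2) = 4.780766
Step 2: Project.
Since ||x|| > R, scale = R/||x|| = 3/4.780766 = 0.627515, proj(x) = scale * x
proj(x) = [1.528438, 1.732004, 1.914172]
Step 3: Dot product.
a^T * proj(x) = -5*1.528438 + 3*1.732004 + 3*1.914172 = 3.2963


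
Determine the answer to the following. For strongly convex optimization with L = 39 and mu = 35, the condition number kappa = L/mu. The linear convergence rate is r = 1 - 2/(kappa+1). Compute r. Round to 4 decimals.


Step 1: Compute the condition number.
kappa = L/mu = 39/35 = 1.1143
Step 2: Compute the convergence rate.
r = 1 - 2/(kappa + 1) = 1 - 2*mu/(L + mu) = (L - mu)/(L + mu) = 4/74 = 0.0541


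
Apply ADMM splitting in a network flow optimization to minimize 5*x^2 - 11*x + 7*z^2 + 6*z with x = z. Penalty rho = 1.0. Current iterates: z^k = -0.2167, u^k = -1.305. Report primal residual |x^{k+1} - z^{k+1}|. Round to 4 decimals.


ADMM iteration with rho = 1.0, z^k = -0.2167, u^k = -1.305
Step 1: x-update.
Minimize 5*x^2 - 11*x + (1.0/2)*(x + 0.2167 - 1.305)^2
FOC: (2*5 + 1.0)*x = 11 + 1.0*(-0.2167 + 1.305)
x^{k+1} = 1.0989
Step 2: z-update.
Minimize 7*z^2 + 6*z + (1.0/2)*(1.0989 - z - 1.305)^2
FOC: (2*7 + 1.0)*z = -6 + 1.0*(1.0989 - 1.305)
z^{k+1} = -0.4137
Step 3: u-update.
u^{k+1} = -1.305 + 1.0989 + 0.4137 = 0.2077
Step 4: Primal residual = |1.0989 + 0.4137| = 1.5127


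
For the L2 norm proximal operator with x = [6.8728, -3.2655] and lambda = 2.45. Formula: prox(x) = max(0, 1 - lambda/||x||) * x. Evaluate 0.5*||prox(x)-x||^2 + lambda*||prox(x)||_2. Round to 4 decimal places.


Step 1: Compute ||x||.
||x|| = 7.6091
Step 2: Compute scaling factor.
scale = max(0, 1 - 2.45/7.6091) = 0.678
Step 3: prox(x) = [4.6599, -2.2141]
||prox(x)|| = 5.1591
Step 4: Proximal objective.
0.5*||prox-x||^2 = 3.0013
lambda*||prox|| = 12.6398
Total = 15.6411


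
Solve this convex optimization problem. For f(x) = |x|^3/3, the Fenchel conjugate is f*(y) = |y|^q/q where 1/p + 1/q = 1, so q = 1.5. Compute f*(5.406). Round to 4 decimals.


The conjugate exponent q satisfies 1/p + 1/q = 1.
p = 3, so q = 3/(3 - 1) = 1.5
|y|^q = 5.406^1.5 = 12.5694
f*(5.406) = 12.5694 / 1.5 = 8.3796


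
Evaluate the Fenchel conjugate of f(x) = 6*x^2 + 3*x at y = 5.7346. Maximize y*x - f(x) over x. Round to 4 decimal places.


f*(y) = sup_x {y*x - a*x^2 - b*x} = sup_x {(y-b)*x - a*x^2}
FOC: (y - b) - 2a*x = 0 => x* = (y - b)/(2a)
x* = (5.7346 - 3)/(2*6) = 0.2279
f*(5.7346) = (y-b)^2/(4a) = (5.7346 - 3)^2/(4*6)
= 7.478/24 = 0.3116


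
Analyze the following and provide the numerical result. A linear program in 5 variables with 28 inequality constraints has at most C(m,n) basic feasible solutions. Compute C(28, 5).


Each vertex corresponds to some choice of n active constraints out of m, so the number of vertices is at most C(m, n) = m! / (n!(m-n)!).
m = 28, n = 5
Numerator: 28 * 27 * 26 * 25 * 24
Denominator: 5! = 120
C(28, 5) = 98280


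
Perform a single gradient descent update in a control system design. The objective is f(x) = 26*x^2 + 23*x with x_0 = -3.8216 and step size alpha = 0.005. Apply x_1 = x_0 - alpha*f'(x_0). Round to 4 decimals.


We compute the gradient at x_0 and apply the update.
f'(x) = 52*x + 23
f'(-3.8216) = 52*-3.8216 + 23 = -175.7232
x_1 = -3.8216 - 0.005*-175.7232 = -2.943


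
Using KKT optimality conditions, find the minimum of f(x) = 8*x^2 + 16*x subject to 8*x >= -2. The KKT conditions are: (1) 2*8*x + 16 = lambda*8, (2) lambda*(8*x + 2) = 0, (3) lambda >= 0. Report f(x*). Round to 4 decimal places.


Step 1: Try lambda = 0 (constraint inactive).
x_unc = -16/(2*8) = -1.0
Check: 8*-1.0 = -8.0 < -2 -- violated!
Step 2: Constraint must be active: 8*x = -2
x* = -2/8 = -0.25
lambda = (2*8*(-0.25) + 16)/8 = 1.5
Step 3: Compute optimal value.
f(x*) = 8*(-0.25)^2 + 16*(-0.25) = -3.5


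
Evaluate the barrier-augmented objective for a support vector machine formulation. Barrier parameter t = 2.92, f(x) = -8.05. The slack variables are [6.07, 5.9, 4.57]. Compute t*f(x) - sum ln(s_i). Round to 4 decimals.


Step 1: Compute log-barrier.
ln values: [1.8034, 1.775, 1.5195]
phi = -(1.8034 + 1.775 + 1.5195) = -5.0978
Step 2: Compute augmented objective.
t*f(x) = 2.92*-8.05 = -23.506
Total = -23.506 - 5.0978 = -28.6038


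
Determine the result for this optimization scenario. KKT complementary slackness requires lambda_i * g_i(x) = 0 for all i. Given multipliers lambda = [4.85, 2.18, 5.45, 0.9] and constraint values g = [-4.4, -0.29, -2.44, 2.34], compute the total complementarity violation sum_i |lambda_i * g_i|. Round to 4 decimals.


KKT complementary slackness check:
lambda_1 * g_1 = 4.85 * -4.4 = -21.34
lambda_2 * g_2 = 2.18 * -0.29 = -0.6322
lambda_3 * g_3 = 5.45 * -2.44 = -13.298
lambda_4 * g_4 = 0.9 * 2.34 = 2.106
Total violation = 21.34 + 0.6322 + 13.298 + 2.106 = 37.3762


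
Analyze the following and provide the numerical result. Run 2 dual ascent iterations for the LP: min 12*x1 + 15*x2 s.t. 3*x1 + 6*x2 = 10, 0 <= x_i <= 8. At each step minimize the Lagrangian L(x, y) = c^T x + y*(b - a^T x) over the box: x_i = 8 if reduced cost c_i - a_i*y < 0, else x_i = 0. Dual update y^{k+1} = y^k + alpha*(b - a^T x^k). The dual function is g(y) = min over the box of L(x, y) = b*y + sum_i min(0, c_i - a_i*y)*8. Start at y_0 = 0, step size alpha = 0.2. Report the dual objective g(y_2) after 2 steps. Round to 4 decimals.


Dual ascent for LP: min 12*x1 + 15*x2, 3*x1 + 6*x2 = 10, 0 <= x_i <= 8
Step 1: y^k = 0.0, reduced costs: (12.0, 15.0)
  x^k = (0.0, 0.0), subgradient = b - a^T x = 10.0
  y^{k+1} = 0.0 + 0.2*10.0 = 2.0
Step 2: y^k = 2.0, reduced costs: (6.0, 3.0)
  x^k = (0.0, 0.0), subgradient = b - a^T x = 10.0
  y^{k+1} = 2.0 + 0.2*10.0 = 4.0
Dual objective at y_2 = 4.0: reduced costs (0.0, -9.0), box minimizer x = (0.0, 8.0)
g(y_2) = b*y + (c1 - a1*y)*x1 + (c2 - a2*y)*x2 = 10*4.0 + 0.0*0.0 + (-9.0)*8.0 = 40.0 + 0.0 - 72.0 = -32.0


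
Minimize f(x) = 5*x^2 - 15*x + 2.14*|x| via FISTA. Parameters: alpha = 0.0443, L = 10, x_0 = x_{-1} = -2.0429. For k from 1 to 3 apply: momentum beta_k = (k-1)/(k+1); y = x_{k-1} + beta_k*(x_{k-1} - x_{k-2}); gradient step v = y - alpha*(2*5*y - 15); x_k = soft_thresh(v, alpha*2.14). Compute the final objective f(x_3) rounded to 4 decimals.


FISTA on f(x) = 5*x^2 - 15*x + 2.14*|x|
L = 10, alpha = 0.0443
Iteration 1: beta = 0.0, y = -2.0429 + 0.0*(-2.0429 + 2.0429) = -2.0429
  grad(y) = -35.429, v = y - alpha*grad = -0.4734
  prox(v) = soft_thresh(-0.4734, 0.0948) = -0.3786
Iteration 2: beta = 0.3333, y = -0.3786 + 0.3333*(-0.3786 + 2.0429) = 0.1762
  grad(y) = -13.2382, v = y - alpha*grad = 0.7626
  prox(v) = soft_thresh(0.7626, 0.0948) = 0.6678
Iteration 3: beta = 0.5, y = 0.6678 + 0.5*(0.6678 + 0.3786) = 1.191
  grad(y) = -3.0896, v = y - alpha*grad = 1.3279
  prox(v) = soft_thresh(1.3279, 0.0948) = 1.2331
f(x_3) = 5*1.2331^2 - 15*1.2331 + 2.14*|1.2331| = -8.255


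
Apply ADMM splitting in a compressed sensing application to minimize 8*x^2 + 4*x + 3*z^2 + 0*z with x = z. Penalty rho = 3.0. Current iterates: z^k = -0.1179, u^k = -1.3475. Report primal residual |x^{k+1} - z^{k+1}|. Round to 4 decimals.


ADMM iteration with rho = 3.0, z^k = -0.1179, u^k = -1.3475
Step 1: x-update.
Minimize 8*x^2 + 4*x + (3.0/2)*(x + 0.1179 - 1.3475)^2
FOC: (2*8 + 3.0)*x = -4 + 3.0*(-0.1179 + 1.3475)
x^{k+1} = -0.0164
Step 2: z-update.
Minimize 3*z^2 + 0*z + (3.0/2)*(-0.0164 - z - 1.3475)^2
FOC: (2*3 + 3.0)*z = 0 + 3.0*(-0.0164 - 1.3475)
z^{k+1} = -0.4546
Step 3: u-update.
u^{k+1} = -1.3475 - 0.0164 + 0.4546 = -0.9093
Step 4: Primal residual = |-0.0164 + 0.4546| = 0.4382


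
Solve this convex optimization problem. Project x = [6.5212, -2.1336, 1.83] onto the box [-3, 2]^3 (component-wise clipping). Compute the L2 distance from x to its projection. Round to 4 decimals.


Project each component onto [-3, 2].
clip(6.5212) = 2.0, clip(-2.1336) = -2.1336, clip(1.83) = 1.83
Projection = [2.0, -2.1336, 1.83]
Squared diffs: [20.4412, 0.0, 0.0]
Distance = sqrt(20.4412) = 4.5212


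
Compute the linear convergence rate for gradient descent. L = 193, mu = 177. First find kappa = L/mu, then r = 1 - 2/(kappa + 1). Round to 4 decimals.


Step 1: Compute the condition number.
kappa = L/mu = 193/177 = 1.0904
Step 2: Compute the convergence rate.
r = 1 - 2/(kappa + 1) = 1 - 2*mu/(L + mu) = (L - mu)/(L + mu) = 16/370 = 0.0432


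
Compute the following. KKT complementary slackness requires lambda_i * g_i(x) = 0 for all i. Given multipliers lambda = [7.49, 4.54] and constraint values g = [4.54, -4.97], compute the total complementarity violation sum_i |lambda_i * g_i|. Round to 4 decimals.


KKT complementary slackness check:
lambda_1 * g_1 = 7.49 * 4.54 = 34.0046
lambda_2 * g_2 = 4.54 * -4.97 = -22.5638
Total violation = 34.0046 + 22.5638 = 56.5684


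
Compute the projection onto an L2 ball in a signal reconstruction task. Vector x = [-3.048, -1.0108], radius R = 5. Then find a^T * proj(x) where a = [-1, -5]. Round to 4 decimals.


Step 1: Compute ||x|| (intermediates to 6 decimals).
||x|| = sqrt((-3.048)^2 + (-1.0108)^2) = 3.211234
Step 2: Project.
Since ||x|| <= R, proj = x (no scaling needed).
proj(x) = [-3.048, -1.0108]
Step 3: Dot product.
a^T * proj(x) = -1*(-3.048) - 5*(-1.0108) = 8.102


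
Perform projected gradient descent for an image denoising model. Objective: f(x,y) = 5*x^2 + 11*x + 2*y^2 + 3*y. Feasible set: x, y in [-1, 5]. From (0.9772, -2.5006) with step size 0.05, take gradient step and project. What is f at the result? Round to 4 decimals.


Step 1: Compute gradient at (0.9772, -2.5006).
grad_x = 2*5*0.9772 + 11 = 20.772
grad_y = 2*2*-2.5006 + 3 = -7.0024
Step 2: Gradient step.
x_raw = 0.9772 - 0.05*20.772 = -0.0614
y_raw = -2.5006 - 0.05*-7.0024 = -2.1505
Step 3: Project onto [-1, 5].
x_proj = clip(-0.0614) = -0.0614
y_proj = clip(-2.1505) = -1.0
Step 4: Evaluate f.
f(-0.0614, -1.0) = -1.6566


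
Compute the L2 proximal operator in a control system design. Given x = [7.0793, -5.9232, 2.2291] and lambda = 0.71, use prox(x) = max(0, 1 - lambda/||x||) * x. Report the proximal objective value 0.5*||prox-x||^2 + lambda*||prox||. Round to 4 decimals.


Step 1: Compute ||x||.
||x|| = 9.4958
Step 2: Compute scaling factor.
scale = max(0, 1 - 0.71/9.4958) = 0.9252
Step 3: prox(x) = [6.55, -5.4803, 2.0624]
||prox(x)|| = 8.7858
Step 4: Proximal objective.
0.5*||prox-x||^2 = 0.2521
lambda*||prox|| = 6.2379
Total = 6.4899


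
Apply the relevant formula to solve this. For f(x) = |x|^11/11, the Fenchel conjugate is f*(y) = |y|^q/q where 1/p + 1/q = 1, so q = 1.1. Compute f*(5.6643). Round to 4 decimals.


The conjugate exponent q satisfies 1/p + 1/q = 1.
p = 11, so q = 11/(11 - 1) = 1.1
|y|^q = 5.6643^1.1 = 6.7369
f*(5.6643) = 6.7369 / 1.1 = 6.1245


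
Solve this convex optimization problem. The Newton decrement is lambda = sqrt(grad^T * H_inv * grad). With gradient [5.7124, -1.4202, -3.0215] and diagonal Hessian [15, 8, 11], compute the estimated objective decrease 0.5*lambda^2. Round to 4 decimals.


Step 1: H is diagonal, so H^(-1) * g = [0.3808, -0.1775, -0.2747].
Step 2: g^T H^(-1) g = sum_i g_i^2 / H_ii
  = (5.7124)^2/15 + (-1.4202)^2/8 + (-3.0215)^2/11
  = 2.1754 + 0.2521 + 0.83 = 3.2575
Step 3: Objective decrease = 0.5 * g^T H^(-1) g = 1.6288


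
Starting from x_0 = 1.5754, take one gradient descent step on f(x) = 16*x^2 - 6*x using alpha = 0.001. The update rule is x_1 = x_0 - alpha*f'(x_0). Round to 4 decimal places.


We compute the gradient at x_0 and apply the update.
f'(x) = 32*x - 6
f'(1.5754) = 32*1.5754 - 6 = 44.4128
x_1 = 1.5754 - 0.001*44.4128 = 1.531


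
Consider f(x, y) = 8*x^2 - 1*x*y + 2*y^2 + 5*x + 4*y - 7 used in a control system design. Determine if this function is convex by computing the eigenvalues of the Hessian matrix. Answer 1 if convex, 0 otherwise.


The Hessian of f(x,y) = 8*x^2 - 1*x*y + 2*y^2 + 5*x + 4*y - 7 is:
H = [[16, -1], [-1, 4]]
Trace = 16 + 4 = 20
Determinant = 16*4 - (-1)^2 = 63
Discriminant = (20)^2 - 4*63 = 148.0
Eigenvalues: lambda_1 = 3.9172, lambda_2 = 16.0828
The function is convex.

1


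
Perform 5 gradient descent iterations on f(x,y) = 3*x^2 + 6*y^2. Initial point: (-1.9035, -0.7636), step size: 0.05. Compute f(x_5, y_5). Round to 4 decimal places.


Gradient descent on f(x,y) = 3*x^2 + 6*y^2.
Starting point: (-1.9035, -0.7636), alpha = 0.05
Step 1: grad_x = 2*3*-1.9035 = -11.421, grad_y = 2*6*-0.7636 = -9.1632
  x_1 = -1.9035 - 0.05*-11.421 = -1.3325
  y_1 = -0.7636 - 0.05*-9.1632 = -0.3054
Step 2: grad_x = 2*3*-1.3325 = -7.9947, grad_y = 2*6*-0.3054 = -3.6653
  x_2 = -1.3325 - 0.05*-7.9947 = -0.9327
  y_2 = -0.3054 - 0.05*-3.6653 = -0.1222
Step 3: grad_x = 2*3*-0.9327 = -5.5963, grad_y = 2*6*-0.1222 = -1.4661
  x_3 = -0.9327 - 0.05*-5.5963 = -0.6529
  y_3 = -0.1222 - 0.05*-1.4661 = -0.0489
Step 4: grad_x = 2*3*-0.6529 = -3.9174, grad_y = 2*6*-0.0489 = -0.5864
  x_4 = -0.6529 - 0.05*-3.9174 = -0.457
  y_4 = -0.0489 - 0.05*-0.5864 = -0.0195
Step 5: grad_x = 2*3*-0.457 = -2.7422, grad_y = 2*6*-0.0195 = -0.2346
  x_5 = -0.457 - 0.05*-2.7422 = -0.3199
  y_5 = -0.0195 - 0.05*-0.2346 = -0.0078
f(-0.3199, -0.0078) = 3*(-0.3199)^2 + 6*(-0.0078)^2 = 0.3074


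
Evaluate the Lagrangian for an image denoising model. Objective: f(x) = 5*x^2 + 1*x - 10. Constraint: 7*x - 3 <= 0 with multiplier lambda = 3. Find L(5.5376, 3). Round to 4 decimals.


Step 1: Evaluate f(x).
f(5.5376) = 5*5.5376^2 + 1*5.5376 - 10 = 148.8627
Step 2: Evaluate g(x).
g(5.5376) = 7*5.5376 - 3 = 35.7632
Step 3: Compute Lagrangian.
L = 148.8627 + 3*35.7632 = 256.1523


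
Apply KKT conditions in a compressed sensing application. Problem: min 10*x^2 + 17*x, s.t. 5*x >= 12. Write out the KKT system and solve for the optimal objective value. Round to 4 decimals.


Step 1: Try lambda = 0 (constraint inactive).
x_unc = -17/(2*10) = -0.85
Check: 5*-0.85 = -4.25 < 12 -- violated!
Step 2: Constraint must be active: 5*x = 12
x* = 12/5 = 2.4
lambda = (2*10*2.4 + 17)/5 = 13.0
Step 3: Compute optimal value.
f(x*) = 10*2.4^2 + 17*2.4 = 98.4


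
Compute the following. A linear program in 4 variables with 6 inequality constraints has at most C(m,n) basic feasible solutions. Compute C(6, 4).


Each vertex corresponds to some choice of n active constraints out of m, so the number of vertices is at most C(m, n) = m! / (n!(m-n)!).
m = 6, n = 4
Numerator: 6 * 5 * 4 * 3
Denominator: 4! = 24
C(6, 4) = 15


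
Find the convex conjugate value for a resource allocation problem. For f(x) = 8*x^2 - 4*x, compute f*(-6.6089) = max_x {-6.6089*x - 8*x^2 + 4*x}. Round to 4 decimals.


f*(y) = sup_x {y*x - a*x^2 - b*x} = sup_x {(y-b)*x - a*x^2}
FOC: (y - b) - 2a*x = 0 => x* = (y - b)/(2a)
x* = (-6.6089 + 4)/(2*8) = -0.1631
f*(-6.6089) = (y-b)^2/(4a) = (-6.6089 + 4)^2/(4*8)
= 6.8064/32 = 0.2127


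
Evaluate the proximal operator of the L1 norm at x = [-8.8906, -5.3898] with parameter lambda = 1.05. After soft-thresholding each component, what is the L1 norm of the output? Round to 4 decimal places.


Soft-thresholding with lambda = 1.05:
prox(-8.8906) = sign(-8.8906)*max(|-8.8906| - 1.05, 0) = -7.8406
prox(-5.3898) = sign(-5.3898)*max(|-5.3898| - 1.05, 0) = -4.3398
prox(x) = [-7.8406, -4.3398]
||prox(x)||_1 = 7.8406 + 4.3398 = 12.1804


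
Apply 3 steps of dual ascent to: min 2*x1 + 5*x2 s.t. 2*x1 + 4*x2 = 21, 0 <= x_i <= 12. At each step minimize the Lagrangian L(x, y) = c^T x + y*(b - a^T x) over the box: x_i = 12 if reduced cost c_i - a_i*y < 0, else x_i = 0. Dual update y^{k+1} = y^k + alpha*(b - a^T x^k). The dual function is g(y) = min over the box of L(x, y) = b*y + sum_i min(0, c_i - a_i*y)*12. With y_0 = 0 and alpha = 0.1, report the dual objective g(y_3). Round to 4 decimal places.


Dual ascent for LP: min 2*x1 + 5*x2, 2*x1 + 4*x2 = 21, 0 <= x_i <= 12
Step 1: y^k = 0.0, reduced costs: (2.0, 5.0)
  x^k = (0.0, 0.0), subgradient = b - a^T x = 21.0
  y^{k+1} = 0.0 + 0.1*21.0 = 2.1
Step 2: y^k = 2.1, reduced costs: (-2.2, -3.4)
  x^k = (12.0, 12.0), subgradient = b - a^T x = -51.0
  y^{k+1} = 2.1 + 0.1*-51.0 = -3.0
Step 3: y^k = -3.0, reduced costs: (8.0, 17.0)
  x^k = (0.0, 0.0), subgradient = b - a^T x = 21.0
  y^{k+1} = -3.0 + 0.1*21.0 = -0.9
Dual objective at y_3 = -0.9: reduced costs (3.8, 8.6), box minimizer x = (0.0, 0.0)
g(y_3) = b*y + (c1 - a1*y)*x1 + (c2 - a2*y)*x2 = 21*(-0.9) + 3.8*0.0 + 8.6*0.0 = -18.9 + 0.0 + 0.0 = -18.9


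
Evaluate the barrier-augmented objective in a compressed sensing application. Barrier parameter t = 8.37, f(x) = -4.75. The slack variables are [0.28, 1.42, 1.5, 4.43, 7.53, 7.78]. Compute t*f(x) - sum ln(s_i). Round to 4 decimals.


Step 1: Compute log-barrier.
ln values: [-1.273, 0.3507, 0.4055, 1.4884, 2.0189, 2.0516]
phi = -(-1.273 + 0.3507 + 0.4055 + 1.4884 + 2.0189 + 2.0516) = -5.042
Step 2: Compute augmented objective.
t*f(x) = 8.37*-4.75 = -39.7575
Total = -39.7575 - 5.042 = -44.7995


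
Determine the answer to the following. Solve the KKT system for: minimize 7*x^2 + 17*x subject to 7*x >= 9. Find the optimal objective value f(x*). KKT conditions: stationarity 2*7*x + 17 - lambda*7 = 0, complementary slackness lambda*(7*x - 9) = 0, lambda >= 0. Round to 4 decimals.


Step 1: Try lambda = 0 (constraint inactive).
x_unc = -17/(2*7) = -1.2143
Check: 7*-1.2143 = -8.5001 < 9 -- violated!
Step 2: Constraint must be active: 7*x = 9
x* = 9/7 = 1.2857 (rounded; the exact value 9/7 is used below)
lambda = (2*7*(9/7) + 17)/7 = 5.0
Step 3: Compute optimal value.
f(x*) = 7*(9/7)^2 + 17*(9/7) = 33.4286


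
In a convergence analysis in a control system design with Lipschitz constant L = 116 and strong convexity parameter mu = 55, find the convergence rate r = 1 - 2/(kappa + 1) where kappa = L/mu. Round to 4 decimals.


Step 1: Compute the condition number.
kappa = L/mu = 116/55 = 2.1091
Step 2: Compute the convergence rate.
r = 1 - 2/(kappa + 1) = 1 - 2*mu/(L + mu) = (L - mu)/(L + mu) = 61/171 = 0.3567


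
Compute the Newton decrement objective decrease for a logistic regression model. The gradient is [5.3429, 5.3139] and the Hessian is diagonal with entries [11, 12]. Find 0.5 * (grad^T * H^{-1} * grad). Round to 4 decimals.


Step 1: H is diagonal, so H^(-1) * g = [0.4857, 0.4428].
Step 2: g^T H^(-1) g = sum_i g_i^2 / H_ii
  = (5.3429)^2/11 + (5.3139)^2/12
  = 2.5951 + 2.3531 = 4.9483
Step 3: Objective decrease = 0.5 * g^T H^(-1) g = 2.4741


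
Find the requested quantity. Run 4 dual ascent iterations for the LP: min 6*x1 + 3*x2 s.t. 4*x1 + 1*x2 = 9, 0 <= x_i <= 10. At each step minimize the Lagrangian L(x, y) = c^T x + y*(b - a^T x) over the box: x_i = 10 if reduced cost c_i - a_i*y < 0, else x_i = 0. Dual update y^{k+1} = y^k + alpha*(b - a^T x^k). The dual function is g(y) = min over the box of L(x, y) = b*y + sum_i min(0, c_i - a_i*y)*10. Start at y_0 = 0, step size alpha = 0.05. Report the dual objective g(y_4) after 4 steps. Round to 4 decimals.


Dual ascent for LP: min 6*x1 + 3*x2, 4*x1 + 1*x2 = 9, 0 <= x_i <= 10
Step 1: y^k = 0.0, reduced costs: (6.0, 3.0)
  x^k = (0.0, 0.0), subgradient = b - a^T x = 9.0
  y^{k+1} = 0.0 + 0.05*9.0 = 0.45
Step 2: y^k = 0.45, reduced costs: (4.2, 2.55)
  x^k = (0.0, 0.0), subgradient = b - a^T x = 9.0
  y^{k+1} = 0.45 + 0.05*9.0 = 0.9
Step 3: y^k = 0.9, reduced costs: (2.4, 2.1)
  x^k = (0.0, 0.0), subgradient = b - a^T x = 9.0
  y^{k+1} = 0.9 + 0.05*9.0 = 1.35
Step 4: y^k = 1.35, reduced costs: (0.6, 1.65)
  x^k = (0.0, 0.0), subgradient = b - a^T x = 9.0
  y^{k+1} = 1.35 + 0.05*9.0 = 1.8
Dual objective at y_4 = 1.8: reduced costs (-1.2, 1.2), box minimizer x = (10.0, 0.0)
g(y_4) = b*y + (c1 - a1*y)*x1 + (c2 - a2*y)*x2 = 9*1.8 + (-1.2)*10.0 + 1.2*0.0 = 16.2 - 12.0 + 0.0 = 4.2


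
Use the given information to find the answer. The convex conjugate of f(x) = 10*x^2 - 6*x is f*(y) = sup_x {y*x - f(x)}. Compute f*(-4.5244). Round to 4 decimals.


f*(y) = sup_x {y*x - a*x^2 - b*x} = sup_x {(y-b)*x - a*x^2}
FOC: (y - b) - 2a*x = 0 => x* = (y - b)/(2a)
x* = (-4.5244 + 6)/(2*10) = 0.0738
f*(-4.5244) = (y-b)^2/(4a) = (-4.5244 + 6)^2/(4*10)
= 2.1774/40 = 0.0544


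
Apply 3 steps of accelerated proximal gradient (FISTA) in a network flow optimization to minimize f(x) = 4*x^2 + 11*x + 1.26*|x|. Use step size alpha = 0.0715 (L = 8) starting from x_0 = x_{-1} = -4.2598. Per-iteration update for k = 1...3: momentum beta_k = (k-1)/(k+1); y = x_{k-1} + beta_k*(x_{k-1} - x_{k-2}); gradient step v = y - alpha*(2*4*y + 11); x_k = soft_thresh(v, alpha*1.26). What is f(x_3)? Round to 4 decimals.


FISTA on f(x) = 4*x^2 + 11*x + 1.26*|x|
L = 8, alpha = 0.0715
Iteration 1: beta = 0.0, y = -4.2598 + 0.0*(-4.2598 + 4.2598) = -4.2598
  grad(y) = -23.0784, v = y - alpha*grad = -2.6097
  prox(v) = soft_thresh(-2.6097, 0.0901) = -2.5196
Iteration 2: beta = 0.3333, y = -2.5196 + 0.3333*(-2.5196 + 4.2598) = -1.9395
  grad(y) = -4.5163, v = y - alpha*grad = -1.6166
  prox(v) = soft_thresh(-1.6166, 0.0901) = -1.5265
Iteration 3: beta = 0.5, y = -1.5265 + 0.5*(-1.5265 + 2.5196) = -1.03
  grad(y) = 2.76, v = y - alpha*grad = -1.2273
  prox(v) = soft_thresh(-1.2273, 0.0901) = -1.1372
f(x_3) = 4*(-1.1372)^2 + 11*(-1.1372) + 1.26*|-1.1372| = -5.9035


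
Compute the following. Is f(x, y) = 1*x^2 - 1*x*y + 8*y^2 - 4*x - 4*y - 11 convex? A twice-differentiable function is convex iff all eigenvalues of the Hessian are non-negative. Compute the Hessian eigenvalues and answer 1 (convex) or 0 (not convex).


The Hessian of f(x,y) = 1*x^2 - 1*x*y + 8*y^2 - 4*x - 4*y - 11 is:
H = [[2, -1], [-1, 16]]
Trace = 2 + 16 = 18
Determinant = 2*16 - (-1)^2 = 31
Discriminant = (18)^2 - 4*31 = 200.0
Eigenvalues: lambda_1 = 1.9289, lambda_2 = 16.0711
The function is convex.

1


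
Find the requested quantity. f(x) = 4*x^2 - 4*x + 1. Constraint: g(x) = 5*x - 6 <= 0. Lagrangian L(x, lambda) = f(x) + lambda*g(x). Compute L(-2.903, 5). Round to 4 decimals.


Step 1: Evaluate f(x).
f(-2.903) = 4*(-2.903)^2 - 4*(-2.903) + 1 = 46.3216
Step 2: Evaluate g(x).
g(-2.903) = 5*-2.903 - 6 = -20.515
Step 3: Compute Lagrangian.
L = 46.3216 + 5*-20.515 = -56.2534


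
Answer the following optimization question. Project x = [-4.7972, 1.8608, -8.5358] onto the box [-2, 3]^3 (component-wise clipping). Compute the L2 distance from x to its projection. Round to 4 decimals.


Project each component onto [-2, 3].
clip(-4.7972) = -2.0, clip(1.8608) = 1.8608, clip(-8.5358) = -2.0
Projection = [-2.0, 1.8608, -2.0]
Squared diffs: [7.8243, 0.0, 42.7167]
Distance = sqrt(50.541) = 7.1092


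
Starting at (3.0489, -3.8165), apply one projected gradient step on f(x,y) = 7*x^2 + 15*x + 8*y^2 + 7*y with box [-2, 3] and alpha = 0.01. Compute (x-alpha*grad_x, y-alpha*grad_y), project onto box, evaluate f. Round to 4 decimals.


Step 1: Compute gradient at (3.0489, -3.8165).
grad_x = 2*7*3.0489 + 15 = 57.6846
grad_y = 2*8*-3.8165 + 7 = -54.064
Step 2: Gradient step.
x_raw = 3.0489 - 0.01*57.6846 = 2.4721
y_raw = -3.8165 - 0.01*-54.064 = -3.2759
Step 3: Project onto [-2, 3].
x_proj = clip(2.4721) = 2.4721
y_proj = clip(-3.2759) = -2.0
Step 4: Evaluate f.
f(2.4721, -2.0) = 97.8582


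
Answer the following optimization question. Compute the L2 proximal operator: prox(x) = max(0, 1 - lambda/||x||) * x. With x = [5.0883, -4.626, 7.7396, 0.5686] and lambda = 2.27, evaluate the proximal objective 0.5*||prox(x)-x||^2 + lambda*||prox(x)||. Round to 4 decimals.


Step 1: Compute ||x||.
||x|| = 10.369
Step 2: Compute scaling factor.
scale = max(0, 1 - 2.27/10.369) = 0.7811
Step 3: prox(x) = [3.9744, -3.6133, 6.0452, 0.4441]
||prox(x)|| = 8.099
Step 4: Proximal objective.
0.5*||prox-x||^2 = 2.5765
lambda*||prox|| = 18.3847
Total = 20.9611


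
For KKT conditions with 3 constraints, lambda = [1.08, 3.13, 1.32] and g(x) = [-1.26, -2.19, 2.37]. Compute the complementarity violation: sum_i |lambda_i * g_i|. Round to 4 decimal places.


KKT complementary slackness check:
lambda_1 * g_1 = 1.08 * -1.26 = -1.3608
lambda_2 * g_2 = 3.13 * -2.19 = -6.8547
lambda_3 * g_3 = 1.32 * 2.37 = 3.1284
Total violation = 1.3608 + 6.8547 + 3.1284 = 11.3439


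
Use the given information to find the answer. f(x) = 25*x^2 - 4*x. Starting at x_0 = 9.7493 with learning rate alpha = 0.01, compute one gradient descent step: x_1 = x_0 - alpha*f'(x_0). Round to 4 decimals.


We compute the gradient at x_0 and apply the update.
f'(x) = 50*x - 4
f'(9.7493) = 50*9.7493 - 4 = 483.465
x_1 = 9.7493 - 0.01*483.465 = 4.9147
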